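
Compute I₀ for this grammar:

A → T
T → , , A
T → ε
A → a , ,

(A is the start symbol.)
{ [A → . T], [A → . a , ,], [A' → . A], [T → . , , A], [T → .] }

First, augment the grammar with A' → A
I₀ = CLOSURE({ [A' → . A] }):
  [A' → . A] has the dot before A: add [A → . T], [A → . a , ,]
  [A → . T] has the dot before T: add [T → . , , A], [T → .]
No further items can be added.

I₀ = { [A → . T], [A → . a , ,], [A' → . A], [T → . , , A], [T → .] }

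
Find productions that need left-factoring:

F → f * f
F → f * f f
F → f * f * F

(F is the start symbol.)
Yes, F has productions with common prefix 'f * f'

Left-factoring is needed when two productions for the same non-terminal
share a common prefix on the right-hand side.

Productions for F:
  F → f * f
  F → f * f f
  F → f * f * F

Found common prefix 'f * f' in productions for F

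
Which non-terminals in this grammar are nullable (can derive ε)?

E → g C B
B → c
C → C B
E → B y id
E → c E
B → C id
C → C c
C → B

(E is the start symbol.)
A non-terminal is nullable if it can derive ε (the empty string): either it has an ε-production, or it has a production whose right-hand side consists entirely of nullable non-terminals.

There are no ε-productions, so no non-terminal can derive ε.
No non-terminals are nullable.

Answer: None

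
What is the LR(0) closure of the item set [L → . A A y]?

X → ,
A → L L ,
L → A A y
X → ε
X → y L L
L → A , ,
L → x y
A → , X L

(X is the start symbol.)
{ [A → . , X L], [A → . L L ,], [L → . A , ,], [L → . A A y], [L → . x y] }

Start with: [L → . A A y]
  [L → . A A y] has the dot before A: add [A → . L L ,], [A → . , X L]
  [A → . L L ,] has the dot before L: add [L → . A , ,], [L → . x y]
No further items can be added.

CLOSURE = { [A → . , X L], [A → . L L ,], [L → . A , ,], [L → . A A y], [L → . x y] }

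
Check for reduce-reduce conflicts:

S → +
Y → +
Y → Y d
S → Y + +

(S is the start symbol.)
Yes — I1: [S → + .] vs [Y → + .]

A reduce-reduce conflict occurs when an LR(0) state has two complete items [A → α .] and [B → β .] — both call for a reduction, and with no lookahead the parser cannot choose between them.

Augment with S' → S and build the canonical LR(0) collection (I0 = CLOSURE({[S' → . S]}), then GOTO on every symbol after a dot until no new states appear). It has 7 states:
  I0: { [S → . +], [S → . Y + +], [S' → . S], [Y → . +], [Y → . Y d] }  — shift
  I1: { [S → + .], [Y → + .] }  — 2 reduces
  I2: { [S' → S .] }  — accept
  I3: { [S → Y . + +], [Y → Y . d] }  — shift
  I4: { [S → Y + . +] }  — shift
  I5: { [Y → Y d .] }  — reduce
  I6: { [S → Y + + .] }  — reduce

I1 contains complete items [S → + .], [Y → + .] — reduce-reduce conflict.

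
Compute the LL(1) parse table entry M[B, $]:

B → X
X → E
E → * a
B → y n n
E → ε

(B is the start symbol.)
To find M[B, $], we find productions for B where $ is in the predict set (PREDICT(N → α) = (FIRST(α) \ {ε}) ∪ (FOLLOW(N) if α ⇒* ε)).

Relevant sets:
  FIRST(X) = { '*', ε }
  FOLLOW(B) = { $ }

B → X: PREDICT = { $, '*' }
  $ is in predict set, so this production goes in M[B, $]
B → y n n: PREDICT = { 'y' }

M[B, $] = B → X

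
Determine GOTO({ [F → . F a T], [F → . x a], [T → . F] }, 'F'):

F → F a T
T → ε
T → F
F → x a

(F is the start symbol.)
{ [F → F . a T], [T → F .] }

GOTO(I, 'F') = CLOSURE({ [A → αX.β] : [A → α.Xβ] ∈ I, X = 'F' })

Items with dot before 'F', with the dot advanced:
  [F → . F a T] → [F → F . a T]
  [T → . F] → [T → F .]
Closure adds nothing (no advanced item has the dot before a non-terminal).

GOTO = { [F → F . a T], [T → F .] }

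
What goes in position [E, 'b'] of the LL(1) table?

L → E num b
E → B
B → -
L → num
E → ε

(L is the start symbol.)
To find M[E, 'b'], we find productions for E where 'b' is in the predict set (PREDICT(N → α) = (FIRST(α) \ {ε}) ∪ (FOLLOW(N) if α ⇒* ε)).

Relevant sets:
  FIRST(B) = { '-' }
  FOLLOW(E) = { 'num' }

E → B: PREDICT = { '-' }
E → ε: PREDICT = { 'num' }

M[E, 'b'] is empty (no production applies)

Answer: Empty (error entry)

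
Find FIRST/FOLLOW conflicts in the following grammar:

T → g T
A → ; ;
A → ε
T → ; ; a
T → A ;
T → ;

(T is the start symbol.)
A FIRST/FOLLOW conflict occurs when a non-terminal N has a nullable alternative N → β (β ⇒* ε) and another alternative N → α with FIRST(α) ∩ FOLLOW(N) ≠ ∅: on such a lookahead the parser cannot decide between expanding α and letting N vanish via β.

Nullable non-terminals: A.

A: nullable alternative(s) A → ε; FOLLOW(A) = { ';' }
  A → ; ;: FIRST \ {ε} = { ';' } — overlaps FOLLOW(A) on { ';' }: CONFLICT
  A → ε: FIRST \ {ε} = { } — this is the only nullable alternative, skip

T has no nullable alternative, so no FIRST/FOLLOW check is needed there.

So the grammar has 1 FIRST/FOLLOW conflict (marked CONFLICT above).

Answer: Yes. A → ';' ';' with FOLLOW(A) on { ';' }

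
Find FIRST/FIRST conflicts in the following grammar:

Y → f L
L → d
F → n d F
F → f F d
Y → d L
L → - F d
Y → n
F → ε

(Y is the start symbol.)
A FIRST/FIRST conflict occurs when two productions N → α and N → β for the same non-terminal have FIRST(α) ∩ FIRST(β) ≠ ∅ (with ε ∈ FIRST of a nullable right-hand side, so two nullable alternatives also conflict).

Productions for Y:
  Y → f L: FIRST = { 'f' }
  Y → d L: FIRST = { 'd' }
  Y → n: FIRST = { 'n' }
Productions for L:
  L → d: FIRST = { 'd' }
  L → - F d: FIRST = { '-' }
Productions for F:
  F → n d F: FIRST = { 'n' }
  F → f F d: FIRST = { 'f' }
  F → ε: FIRST = { ε }

All alternatives of each non-terminal have pairwise disjoint FIRST sets.

Answer: No FIRST/FIRST conflicts.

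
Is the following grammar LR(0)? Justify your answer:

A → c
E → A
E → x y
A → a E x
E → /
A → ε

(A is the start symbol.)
A grammar is LR(0) if no state in the canonical LR(0) collection has:
  - both a shift item (dot before a terminal) and a complete item (shift-reduce conflict), or
  - two or more complete items (reduce-reduce conflict; the accept item [A' → A .] counts as a complete item here).

Augment with A' → A and build the canonical LR(0) collection (I0 = CLOSURE({[A' → . A]}), then GOTO on every symbol after a dot until no new states appear). It has 10 states:
  I0: { [A → . a E x], [A → . c], [A → .], [A' → . A] }  — shift, reduce
  I1: { [A' → A .] }  — accept
  I2: { [A → . a E x], [A → . c], [A → .], [A → a . E x], [E → . /], [E → . A], [E → . x y] }  — shift, reduce
  I3: { [A → c .] }  — reduce
  I4: { [E → / .] }  — reduce
  I5: { [E → A .] }  — reduce
  I6: { [A → a E . x] }  — shift
  I7: { [E → x . y] }  — shift
  I8: { [E → x y .] }  — reduce
  I9: { [A → a E x .] }  — reduce

Conflict in state I0:
  Shift-reduce conflict between [A → .] and [A → . a E x]
So the grammar is NOT LR(0).

Answer: No. Shift-reduce conflict between [A → .] and [A → . a E x]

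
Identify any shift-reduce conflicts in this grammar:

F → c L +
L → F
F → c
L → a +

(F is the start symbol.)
Augment with F' → F and build the canonical LR(0) collection (I0 = CLOSURE({[F' → . F]}), then GOTO on every symbol after a dot until no new states appear). It has 8 states:
  I0: { [F → . c L +], [F → . c], [F' → . F] }  — shift
  I1: { [F' → F .] }  — accept
  I2: { [F → . c L +], [F → . c], [F → c . L +], [F → c .], [L → . F], [L → . a +] }  — shift, reduce
  I3: { [L → F .] }  — reduce
  I4: { [F → c L . +] }  — shift
  I5: { [L → a . +] }  — shift
  I6: { [L → a + .] }  — reduce
  I7: { [F → c L + .] }  — reduce

I2 contains reduce item [F → c .] and shift items [F → . c], [F → . c L +], [L → . a +] — shift-reduce conflict.

Answer: Yes — I2: [F → c .] vs [F → . c]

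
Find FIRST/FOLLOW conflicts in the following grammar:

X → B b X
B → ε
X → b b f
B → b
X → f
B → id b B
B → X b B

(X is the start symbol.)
A FIRST/FOLLOW conflict occurs when a non-terminal N has a nullable alternative N → β (β ⇒* ε) and another alternative N → α with FIRST(α) ∩ FOLLOW(N) ≠ ∅: on such a lookahead the parser cannot decide between expanding α and letting N vanish via β.

Nullable non-terminals: B.
FIRST sets used below: FIRST(X) = { 'b', 'f', 'id' }

B: nullable alternative(s) B → ε; FOLLOW(B) = { 'b' }
  B → ε: FIRST \ {ε} = { } — this is the only nullable alternative, skip
  B → b: FIRST \ {ε} = { 'b' } — overlaps FOLLOW(B) on { 'b' }: CONFLICT
  B → id b B: FIRST \ {ε} = { 'id' } — disjoint from FOLLOW(B)
  B → X b B: FIRST \ {ε} = { 'b', 'f', 'id' } — overlaps FOLLOW(B) on { 'b' }: CONFLICT

X has no nullable alternative, so no FIRST/FOLLOW check is needed there.

So the grammar has 2 FIRST/FOLLOW conflicts (marked CONFLICT above).

Answer: Yes. B → b with FOLLOW(B) on { 'b' }; B → X b B with FOLLOW(B) on { 'b' }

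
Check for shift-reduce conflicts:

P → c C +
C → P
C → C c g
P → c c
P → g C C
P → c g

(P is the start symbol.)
A shift-reduce conflict occurs when an LR(0) state has both:
  - a complete (reduce) item [A → α .] (dot at the end), and
  - a shift item [B → β . c γ] (dot before a terminal).

Augment with P' → P and build the canonical LR(0) collection (I0 = CLOSURE({[P' → . P]}), then GOTO on every symbol after a dot until no new states appear). It has 15 states:
  I0: { [P → . c C +], [P → . c c], [P → . c g], [P → . g C C], [P' → . P] }  — shift
  I1: { [P' → P .] }  — accept
  I2: { [C → . C c g], [C → . P], [P → . c C +], [P → . c c], [P → . c g], [P → . g C C], [P → c . C +], [P → c . c], [P → c . g] }  — shift
  I3: { [C → . C c g], [C → . P], [P → . c C +], [P → . c c], [P → . c g], [P → . g C C], [P → g . C C] }  — shift
  I4: { [C → . C c g], [C → . P], [C → C . c g], [P → . c C +], [P → . c c], [P → . c g], [P → . g C C], [P → g C . C] }  — shift
  I5: { [C → P .] }  — reduce
  I6: { [C → C . c g], [P → g C C .] }  — shift, reduce
  I7: { [C → . C c g], [C → . P], [C → C c . g], [P → . c C +], [P → . c c], [P → . c g], [P → . g C C], [P → c . C +], [P → c . c], [P → c . g] }  — shift
  I8: { [C → C . c g], [P → c C . +] }  — shift
  I9: { [C → . C c g], [C → . P], [P → . c C +], [P → . c c], [P → . c g], [P → . g C C], [P → c . C +], [P → c . c], [P → c . g], [P → c c .] }  — shift, reduce
  I10: { [C → . C c g], [C → . P], [C → C c g .], [P → . c C +], [P → . c c], [P → . c g], [P → . g C C], [P → c g .], [P → g . C C] }  — shift, 2 reduces
  I11: { [C → . C c g], [C → . P], [P → . c C +], [P → . c c], [P → . c g], [P → . g C C], [P → c g .], [P → g . C C] }  — shift, reduce
  I12: { [P → c C + .] }  — reduce
  I13: { [C → C c . g] }  — shift
  I14: { [C → C c g .] }  — reduce

I6 contains reduce item [P → g C C .] and shift item [C → C . c g] — shift-reduce conflict.
I9 contains reduce item [P → c c .] and shift items [P → . c C +], [P → . c c], [P → c . c], [P → . c g], [P → c . g], [P → . g C C] — shift-reduce conflict.
I10 contains reduce items [C → C c g .], [P → c g .] and shift items [P → . c C +], [P → . c c], [P → . c g], [P → . g C C] — shift-reduce conflict.
I11 contains reduce item [P → c g .] and shift items [P → . c C +], [P → . c c], [P → . c g], [P → . g C C] — shift-reduce conflict.

Answer: Yes — I6: [P → g C C .] vs [C → C . c g]; I9: [P → c c .] vs [P → . c C +]; I10: [C → C c g .] vs [P → . c C +]; I11: [P → c g .] vs [P → . c C +]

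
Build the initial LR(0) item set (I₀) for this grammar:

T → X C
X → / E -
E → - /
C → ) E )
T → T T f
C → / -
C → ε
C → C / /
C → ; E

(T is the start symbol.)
First, augment the grammar with T' → T
I₀ = CLOSURE({ [T' → . T] }):
  [T' → . T] has the dot before T: add [T → . X C], [T → . T T f]
  [T → . X C] has the dot before X: add [X → . / E -]
No further items can be added.

I₀ = { [T → . T T f], [T → . X C], [T' → . T], [X → . / E -] }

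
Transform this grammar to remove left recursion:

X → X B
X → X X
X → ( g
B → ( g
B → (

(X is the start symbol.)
X → ( g X'
X' → B X'
X' → X X'
X' → ε
B → ( g
B → (

X is directly left-recursive. The standard transformation for
  A → A α₁ | ... | A α_m | β₁ | ... | β_n
is
  A  → β₁ A' | ... | β_n A'
  A' → α₁ A' | ... | α_m A' | ε

X → ( g becomes X → ( g X'
X → X B becomes X' → B X'
X → X X becomes X' → X X'
Add X' → ε

Productions for other non-terminals are unchanged:
  B → ( g
  B → (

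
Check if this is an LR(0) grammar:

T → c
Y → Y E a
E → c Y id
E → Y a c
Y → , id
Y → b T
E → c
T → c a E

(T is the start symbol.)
No. Shift-reduce conflict between [T → c .] and [T → c . a E]

Augment with T' → T and build the canonical LR(0) collection (I0 = CLOSURE({[T' → . T]}), then GOTO on every symbol after a dot until no new states appear). It has 17 states:
  I0: { [T → . c a E], [T → . c], [T' → . T] }  — shift
  I1: { [T' → T .] }  — accept
  I2: { [T → c . a E], [T → c .] }  — shift, reduce
  I3: { [E → . Y a c], [E → . c Y id], [E → . c], [T → c a . E], [Y → . , id], [Y → . Y E a], [Y → . b T] }  — shift
  I4: { [Y → , . id] }  — shift
  I5: { [T → c a E .] }  — reduce
  I6: { [E → . Y a c], [E → . c Y id], [E → . c], [E → Y . a c], [Y → . , id], [Y → . Y E a], [Y → . b T], [Y → Y . E a] }  — shift
  I7: { [T → . c a E], [T → . c], [Y → b . T] }  — shift
  I8: { [E → c . Y id], [E → c .], [Y → . , id], [Y → . Y E a], [Y → . b T] }  — shift, reduce
  I9: { [E → . Y a c], [E → . c Y id], [E → . c], [E → c Y . id], [Y → . , id], [Y → . Y E a], [Y → . b T], [Y → Y . E a] }  — shift
  I10: { [Y → Y E . a] }  — shift
  I11: { [E → c Y id .] }  — reduce
  I12: { [Y → Y E a .] }  — reduce
  I13: { [Y → b T .] }  — reduce
  I14: { [E → Y a . c] }  — shift
  I15: { [E → Y a c .] }  — reduce
  I16: { [Y → , id .] }  — reduce

Conflict in state I2:
  Shift-reduce conflict between [T → c .] and [T → c . a E]
So the grammar is NOT LR(0).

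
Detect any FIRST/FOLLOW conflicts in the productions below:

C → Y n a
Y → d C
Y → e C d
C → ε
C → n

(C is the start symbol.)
Nullable non-terminals: C.
FIRST sets used below: FIRST(Y) = { 'd', 'e' }

C: nullable alternative(s) C → ε; FOLLOW(C) = { $, 'd', 'n' }
  C → Y n a: FIRST \ {ε} = { 'd', 'e' } — overlaps FOLLOW(C) on { 'd' }: CONFLICT
  C → ε: FIRST \ {ε} = { } — this is the only nullable alternative, skip
  C → n: FIRST \ {ε} = { 'n' } — overlaps FOLLOW(C) on { 'n' }: CONFLICT

Y has no nullable alternative, so no FIRST/FOLLOW check is needed there.

So the grammar has 2 FIRST/FOLLOW conflicts (marked CONFLICT above).

Answer: Yes. C → Y n a with FOLLOW(C) on { 'd' }; C → n with FOLLOW(C) on { 'n' }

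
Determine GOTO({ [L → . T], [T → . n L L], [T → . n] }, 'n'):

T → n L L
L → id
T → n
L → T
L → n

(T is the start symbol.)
{ [L → . T], [L → . id], [L → . n], [T → . n L L], [T → . n], [T → n . L L], [T → n .] }

GOTO(I, 'n') = CLOSURE({ [A → αX.β] : [A → α.Xβ] ∈ I, X = 'n' })

Items with dot before 'n', with the dot advanced:
  [T → . n] → [T → n .]
  [T → . n L L] → [T → n . L L]
Closure of the advanced items:
  [T → n . L L] has the dot before L: add [L → . id], [L → . T], [L → . n]
  [L → . T] has the dot before T: add [T → . n L L], [T → . n]

GOTO = { [L → . T], [L → . id], [L → . n], [T → . n L L], [T → . n], [T → n . L L], [T → n .] }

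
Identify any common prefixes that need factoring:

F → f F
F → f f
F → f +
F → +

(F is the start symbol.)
Yes, F has productions with common prefix 'f'

Left-factoring is needed when two productions for the same non-terminal
share a common prefix on the right-hand side.

Productions for F:
  F → f F
  F → f f
  F → f +
  F → +

Found common prefix 'f' in productions for F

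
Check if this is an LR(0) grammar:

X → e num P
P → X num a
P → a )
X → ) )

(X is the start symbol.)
Yes, the grammar is LR(0)

A grammar is LR(0) if no state in the canonical LR(0) collection has:
  - both a shift item (dot before a terminal) and a complete item (shift-reduce conflict), or
  - two or more complete items (reduce-reduce conflict; the accept item [X' → X .] counts as a complete item here).

Augment with X' → X and build the canonical LR(0) collection (I0 = CLOSURE({[X' → . X]}), then GOTO on every symbol after a dot until no new states appear). It has 12 states:
  I0: { [X → . ) )], [X → . e num P], [X' → . X] }  — shift
  I1: { [X → ) . )] }  — shift
  I2: { [X' → X .] }  — accept
  I3: { [X → e . num P] }  — shift
  I4: { [P → . X num a], [P → . a )], [X → . ) )], [X → . e num P], [X → e num . P] }  — shift
  I5: { [X → e num P .] }  — reduce
  I6: { [P → X . num a] }  — shift
  I7: { [P → a . )] }  — shift
  I8: { [P → a ) .] }  — reduce
  I9: { [P → X num . a] }  — shift
  I10: { [P → X num a .] }  — reduce
  I11: { [X → ) ) .] }  — reduce

Every state is either a pure shift/goto state or contains exactly one complete item and nothing to shift — no conflicts. The grammar is LR(0).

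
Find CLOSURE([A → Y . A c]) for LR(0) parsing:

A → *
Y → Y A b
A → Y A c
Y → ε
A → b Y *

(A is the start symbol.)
{ [A → . *], [A → . Y A c], [A → . b Y *], [A → Y . A c], [Y → . Y A b], [Y → .] }

Start with: [A → Y . A c]
  [A → Y . A c] has the dot before A: add [A → . *], [A → . Y A c], [A → . b Y *]
  [A → . Y A c] has the dot before Y: add [Y → . Y A b], [Y → .]
No further items can be added.

CLOSURE = { [A → . *], [A → . Y A c], [A → . b Y *], [A → Y . A c], [Y → . Y A b], [Y → .] }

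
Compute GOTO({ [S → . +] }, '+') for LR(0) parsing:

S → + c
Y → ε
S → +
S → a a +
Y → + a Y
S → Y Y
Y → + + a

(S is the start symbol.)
{ [S → + .] }

GOTO(I, '+') = CLOSURE({ [A → αX.β] : [A → α.Xβ] ∈ I, X = '+' })

Items with dot before '+', with the dot advanced:
  [S → . +] → [S → + .]
Closure adds nothing (no advanced item has the dot before a non-terminal).

GOTO = { [S → + .] }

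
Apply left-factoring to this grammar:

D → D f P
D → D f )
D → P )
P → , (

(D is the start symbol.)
Left-factoring transforms A → αβ₁ | αβ₂ into A → αA' and A' → β₁ | β₂
(α is the longest common prefix among the alternatives). Repeat until
no nonterminal has two alternatives with a common prefix.

Round 1: D has alternatives sharing prefix 'D f'. Introduce D': D → D f D'
  Add: D' → P
  Add: D' → )

No remaining common prefixes — done.

Resulting grammar:
D → D f D'
D' → P
D' → )
D → P )
P → , (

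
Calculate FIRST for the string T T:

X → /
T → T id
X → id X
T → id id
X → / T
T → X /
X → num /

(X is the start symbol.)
{ '/', 'id', 'num' }

FIRST sets of the non-terminals involved (from the grammar, by fixed-point iteration):
  FIRST(T) = { '/', 'id', 'num' }

To compute FIRST(T T), process the symbols left to right:
Symbol T is a non-terminal. Add FIRST(T) \ {ε} = { '/', 'id', 'num' }
T is not nullable (ε ∉ FIRST(T)), so stop here.
FIRST(T T) = { '/', 'id', 'num' }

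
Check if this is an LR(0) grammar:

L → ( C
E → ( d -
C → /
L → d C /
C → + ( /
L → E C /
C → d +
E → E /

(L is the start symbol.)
No. Reduce-reduce conflict: [C → / .] and [E → E / .]

A grammar is LR(0) if no state in the canonical LR(0) collection has:
  - both a shift item (dot before a terminal) and a complete item (shift-reduce conflict), or
  - two or more complete items (reduce-reduce conflict; the accept item [L' → L .] counts as a complete item here).

Augment with L' → L and build the canonical LR(0) collection (I0 = CLOSURE({[L' → . L]}), then GOTO on every symbol after a dot until no new states appear). It has 19 states:
  I0: { [E → . ( d -], [E → . E /], [L → . ( C], [L → . E C /], [L → . d C /], [L' → . L] }  — shift
  I1: { [C → . + ( /], [C → . /], [C → . d +], [E → ( . d -], [L → ( . C] }  — shift
  I2: { [C → . + ( /], [C → . /], [C → . d +], [E → E . /], [L → E . C /] }  — shift
  I3: { [L' → L .] }  — accept
  I4: { [C → . + ( /], [C → . /], [C → . d +], [L → d . C /] }  — shift
  I5: { [C → + . ( /] }  — shift
  I6: { [C → / .] }  — reduce
  I7: { [L → d C . /] }  — shift
  I8: { [C → d . +] }  — shift
  I9: { [C → d + .] }  — reduce
  I10: { [L → d C / .] }  — reduce
  I11: { [C → + ( . /] }  — shift
  I12: { [C → + ( / .] }  — reduce
  I13: { [C → / .], [E → E / .] }  — 2 reduces
  I14: { [L → E C . /] }  — shift
  I15: { [L → E C / .] }  — reduce
  I16: { [L → ( C .] }  — reduce
  I17: { [C → d . +], [E → ( d . -] }  — shift
  I18: { [E → ( d - .] }  — reduce

Conflict in state I13:
  Reduce-reduce conflict: [C → / .] and [E → E / .]
So the grammar is NOT LR(0).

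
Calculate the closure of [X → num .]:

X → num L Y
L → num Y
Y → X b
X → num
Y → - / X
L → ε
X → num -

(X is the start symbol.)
Start with: [X → num .]
The dot is at the end, so nothing is added.

CLOSURE = { [X → num .] }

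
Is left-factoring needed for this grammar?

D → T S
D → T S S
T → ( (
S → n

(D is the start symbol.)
Left-factoring is needed when two productions for the same non-terminal
share a common prefix on the right-hand side.

Productions for D:
  D → T S
  D → T S S

Found common prefix 'T S' in productions for D

Answer: Yes, D has productions with common prefix 'T S'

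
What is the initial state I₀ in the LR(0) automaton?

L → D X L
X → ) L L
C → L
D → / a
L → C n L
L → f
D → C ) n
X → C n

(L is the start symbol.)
First, augment the grammar with L' → L
I₀ = CLOSURE({ [L' → . L] }):
  [L' → . L] has the dot before L: add [L → . D X L], [L → . C n L], [L → . f]
  [L → . D X L] has the dot before D: add [D → . / a], [D → . C ) n]
  [L → . C n L] has the dot before C: add [C → . L]
No further items can be added.

I₀ = { [C → . L], [D → . / a], [D → . C ) n], [L → . C n L], [L → . D X L], [L → . f], [L' → . L] }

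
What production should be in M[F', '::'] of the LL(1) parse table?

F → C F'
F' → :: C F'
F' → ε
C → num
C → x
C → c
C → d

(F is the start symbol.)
To find M[F', '::'], we find productions for F' where '::' is in the predict set (PREDICT(N → α) = (FIRST(α) \ {ε}) ∪ (FOLLOW(N) if α ⇒* ε)).

Relevant sets:
  FOLLOW(F') = { $ }

F' → :: C F': PREDICT = { '::' }
  '::' is in predict set, so this production goes in M[F', '::']
F' → ε: PREDICT = { $ }

M[F', '::'] = F' → :: C F'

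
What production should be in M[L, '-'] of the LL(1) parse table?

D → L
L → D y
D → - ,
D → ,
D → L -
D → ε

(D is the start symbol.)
To find M[L, '-'], we find productions for L where '-' is in the predict set (PREDICT(N → α) = (FIRST(α) \ {ε}) ∪ (FOLLOW(N) if α ⇒* ε)).

Relevant sets:
  FIRST(D) = { ',', '-', 'y', ε }

L → D y: PREDICT = { ',', '-', 'y' }
  '-' is in predict set, so this production goes in M[L, '-']

M[L, '-'] = L → D y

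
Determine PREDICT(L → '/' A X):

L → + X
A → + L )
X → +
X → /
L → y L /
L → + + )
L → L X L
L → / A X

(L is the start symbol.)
PREDICT(L → '/' A X) = (FIRST(RHS) \ {ε}) ∪ (FOLLOW(L) if ε ∈ FIRST(RHS), i.e. RHS ⇒* ε)
FIRST('/' A X) = { '/' }
ε ∉ FIRST('/' A X), so FOLLOW(L) is not added.
PREDICT(L → '/' A X) = { '/' }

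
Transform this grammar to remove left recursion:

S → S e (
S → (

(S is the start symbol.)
S → ( S'
S' → e ( S'
S' → ε

S is directly left-recursive. The standard transformation for
  A → A α₁ | ... | A α_m | β₁ | ... | β_n
is
  A  → β₁ A' | ... | β_n A'
  A' → α₁ A' | ... | α_m A' | ε

S → ( becomes S → ( S'
S → S e ( becomes S' → e ( S'
Add S' → ε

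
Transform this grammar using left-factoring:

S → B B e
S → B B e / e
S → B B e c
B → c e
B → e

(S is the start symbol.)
S → B B e S'
S' → ε
S' → / e
S' → c
B → c e
B → e

Left-factoring transforms A → αβ₁ | αβ₂ into A → αA' and A' → β₁ | β₂
(α is the longest common prefix among the alternatives). Repeat until
no nonterminal has two alternatives with a common prefix.

Round 1: S has alternatives sharing prefix 'B B e'. Introduce S': S → B B e S'
  Add: S' → ε
  Add: S' → / e
  Add: S' → c

No remaining common prefixes — done.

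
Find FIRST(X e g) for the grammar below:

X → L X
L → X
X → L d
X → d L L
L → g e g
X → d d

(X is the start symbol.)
FIRST sets of the non-terminals involved (from the grammar, by fixed-point iteration):
  FIRST(X) = { 'd', 'g' }

To compute FIRST(X e g), process the symbols left to right:
Symbol X is a non-terminal. Add FIRST(X) \ {ε} = { 'd', 'g' }
X is not nullable (ε ∉ FIRST(X)), so stop here.
FIRST(X e g) = { 'd', 'g' }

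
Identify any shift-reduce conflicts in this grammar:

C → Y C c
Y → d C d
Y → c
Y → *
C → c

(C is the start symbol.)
A shift-reduce conflict occurs when an LR(0) state has both:
  - a complete (reduce) item [A → α .] (dot at the end), and
  - a shift item [B → β . c γ] (dot before a terminal).

Augment with C' → C and build the canonical LR(0) collection (I0 = CLOSURE({[C' → . C]}), then GOTO on every symbol after a dot until no new states appear). It has 10 states:
  I0: { [C → . Y C c], [C → . c], [C' → . C], [Y → . *], [Y → . c], [Y → . d C d] }  — shift
  I1: { [Y → * .] }  — reduce
  I2: { [C' → C .] }  — accept
  I3: { [C → . Y C c], [C → . c], [C → Y . C c], [Y → . *], [Y → . c], [Y → . d C d] }  — shift
  I4: { [C → c .], [Y → c .] }  — 2 reduces
  I5: { [C → . Y C c], [C → . c], [Y → . *], [Y → . c], [Y → . d C d], [Y → d . C d] }  — shift
  I6: { [Y → d C . d] }  — shift
  I7: { [Y → d C d .] }  — reduce
  I8: { [C → Y C . c] }  — shift
  I9: { [C → Y C c .] }  — reduce

No state contains both a complete item and a shift item.

Answer: No shift-reduce conflicts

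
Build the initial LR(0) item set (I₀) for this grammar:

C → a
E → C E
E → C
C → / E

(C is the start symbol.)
First, augment the grammar with C' → C
I₀ = CLOSURE({ [C' → . C] }):
  [C' → . C] has the dot before C: add [C → . a], [C → . / E]
No further items can be added.

I₀ = { [C → . / E], [C → . a], [C' → . C] }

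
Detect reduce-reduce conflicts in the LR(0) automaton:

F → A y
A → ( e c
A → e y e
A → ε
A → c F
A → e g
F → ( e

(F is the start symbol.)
No reduce-reduce conflicts

Augment with F' → F and build the canonical LR(0) collection (I0 = CLOSURE({[F' → . F]}), then GOTO on every symbol after a dot until no new states appear). It has 13 states:
  I0: { [A → . ( e c], [A → . c F], [A → . e g], [A → . e y e], [A → .], [F → . ( e], [F → . A y], [F' → . F] }  — shift, reduce
  I1: { [A → ( . e c], [F → ( . e] }  — shift
  I2: { [F → A . y] }  — shift
  I3: { [F' → F .] }  — accept
  I4: { [A → . ( e c], [A → . c F], [A → . e g], [A → . e y e], [A → .], [A → c . F], [F → . ( e], [F → . A y] }  — shift, reduce
  I5: { [A → e . g], [A → e . y e] }  — shift
  I6: { [A → e g .] }  — reduce
  I7: { [A → e y . e] }  — shift
  I8: { [A → e y e .] }  — reduce
  I9: { [A → c F .] }  — reduce
  I10: { [F → A y .] }  — reduce
  I11: { [A → ( e . c], [F → ( e .] }  — shift, reduce
  I12: { [A → ( e c .] }  — reduce

No state contains more than one complete item.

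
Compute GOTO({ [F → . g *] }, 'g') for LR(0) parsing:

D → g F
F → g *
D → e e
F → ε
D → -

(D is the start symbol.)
{ [F → g . *] }

GOTO(I, 'g') = CLOSURE({ [A → αX.β] : [A → α.Xβ] ∈ I, X = 'g' })

Items with dot before 'g', with the dot advanced:
  [F → . g *] → [F → g . *]
Closure adds nothing (no advanced item has the dot before a non-terminal).

GOTO = { [F → g . *] }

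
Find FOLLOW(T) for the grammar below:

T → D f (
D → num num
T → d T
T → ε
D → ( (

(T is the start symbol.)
{ $ }

T is the start symbol, so $ ∈ FOLLOW(T).
In T → d T: T is at the end; this adds FOLLOW(T) to itself — nothing new

Taking the union: FOLLOW(T) = { $ }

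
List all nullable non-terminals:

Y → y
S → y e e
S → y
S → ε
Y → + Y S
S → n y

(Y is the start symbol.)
{ 'S' }

A non-terminal is nullable if it can derive ε (the empty string): either it has an ε-production, or it has a production whose right-hand side consists entirely of nullable non-terminals.

ε-productions: S → ε
So S is immediately nullable.
No further non-terminal can be added: every production for the remaining non-terminals contains a terminal or a non-nullable non-terminal.
Nullable = { 'S' }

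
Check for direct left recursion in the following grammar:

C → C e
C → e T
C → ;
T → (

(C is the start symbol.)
Yes, C is left-recursive

Direct left recursion occurs when N → N α for some non-terminal N (the right-hand side begins with the left-hand side itself).

C → C e: LEFT RECURSIVE (starts with C)
C → e T: starts with e
C → ;: starts with ';'
T → (: starts with '('

The grammar has direct left recursion on: C.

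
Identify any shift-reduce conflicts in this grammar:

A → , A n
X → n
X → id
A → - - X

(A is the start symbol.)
A shift-reduce conflict occurs when an LR(0) state has both:
  - a complete (reduce) item [A → α .] (dot at the end), and
  - a shift item [B → β . c γ] (dot before a terminal).

Augment with A' → A and build the canonical LR(0) collection (I0 = CLOSURE({[A' → . A]}), then GOTO on every symbol after a dot until no new states appear). It has 10 states:
  I0: { [A → . , A n], [A → . - - X], [A' → . A] }  — shift
  I1: { [A → , . A n], [A → . , A n], [A → . - - X] }  — shift
  I2: { [A → - . - X] }  — shift
  I3: { [A' → A .] }  — accept
  I4: { [A → - - . X], [X → . id], [X → . n] }  — shift
  I5: { [A → - - X .] }  — reduce
  I6: { [X → id .] }  — reduce
  I7: { [X → n .] }  — reduce
  I8: { [A → , A . n] }  — shift
  I9: { [A → , A n .] }  — reduce

No state contains both a complete item and a shift item.

Answer: No shift-reduce conflicts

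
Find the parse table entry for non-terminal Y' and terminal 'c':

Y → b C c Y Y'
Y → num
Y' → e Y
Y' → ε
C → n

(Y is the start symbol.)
To find M[Y', 'c'], we find productions for Y' where 'c' is in the predict set (PREDICT(N → α) = (FIRST(α) \ {ε}) ∪ (FOLLOW(N) if α ⇒* ε)).

Relevant sets:
  FOLLOW(Y') = { $, 'e' }

Y' → e Y: PREDICT = { 'e' }
Y' → ε: PREDICT = { $, 'e' }

M[Y', 'c'] is empty (no production applies)

Answer: Empty (error entry)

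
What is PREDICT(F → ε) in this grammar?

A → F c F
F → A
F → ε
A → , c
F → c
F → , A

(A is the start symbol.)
PREDICT(F → ε) = (FIRST(RHS) \ {ε}) ∪ (FOLLOW(F) if ε ∈ FIRST(RHS), i.e. RHS ⇒* ε)
The right-hand side is ε (FIRST(ε) = { ε }), so the predict set is FOLLOW(F) = { $, 'c' }
PREDICT(F → ε) = { $, 'c' }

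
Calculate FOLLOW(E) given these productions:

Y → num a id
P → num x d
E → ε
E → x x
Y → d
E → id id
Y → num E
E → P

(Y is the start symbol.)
{ $ }

To compute FOLLOW(E), find every occurrence of E on a right-hand side N → α E β: add FIRST(β) \ {ε}, and if β is empty or nullable also add FOLLOW(N). Iterate to a fixed point.

In Y → num E: E is at the end, add FOLLOW(Y)

The FOLLOW sets referred to above (computed the same way, to a fixed point):
  FOLLOW(Y) = { $ }

Taking the union: FOLLOW(E) = { $ }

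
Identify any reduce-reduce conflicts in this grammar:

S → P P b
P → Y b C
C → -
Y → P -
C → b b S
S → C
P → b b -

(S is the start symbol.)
Yes — I8: [C → - .] vs [P → b b - .]

A reduce-reduce conflict occurs when an LR(0) state has two complete items [A → α .] and [B → β .] — both call for a reduction, and with no lookahead the parser cannot choose between them.

Augment with S' → S and build the canonical LR(0) collection (I0 = CLOSURE({[S' → . S]}), then GOTO on every symbol after a dot until no new states appear). It has 20 states:
  I0: { [C → . -], [C → . b b S], [P → . Y b C], [P → . b b -], [S → . C], [S → . P P b], [S' → . S], [Y → . P -] }  — shift
  I1: { [C → - .] }  — reduce
  I2: { [S → C .] }  — reduce
  I3: { [P → . Y b C], [P → . b b -], [S → P . P b], [Y → . P -], [Y → P . -] }  — shift
  I4: { [S' → S .] }  — accept
  I5: { [P → Y . b C] }  — shift
  I6: { [C → b . b S], [P → b . b -] }  — shift
  I7: { [C → . -], [C → . b b S], [C → b b . S], [P → . Y b C], [P → . b b -], [P → b b . -], [S → . C], [S → . P P b], [Y → . P -] }  — shift
  I8: { [C → - .], [P → b b - .] }  — 2 reduces
  I9: { [C → b b S .] }  — reduce
  I10: { [C → . -], [C → . b b S], [P → Y b . C] }  — shift
  I11: { [P → Y b C .] }  — reduce
  I12: { [C → b . b S] }  — shift
  I13: { [C → . -], [C → . b b S], [C → b b . S], [P → . Y b C], [P → . b b -], [S → . C], [S → . P P b], [Y → . P -] }  — shift
  I14: { [Y → P - .] }  — reduce
  I15: { [S → P P . b], [Y → P . -] }  — shift
  I16: { [P → b . b -] }  — shift
  I17: { [P → b b . -] }  — shift
  I18: { [P → b b - .] }  — reduce
  I19: { [S → P P b .] }  — reduce

I8 contains complete items [C → - .], [P → b b - .] — reduce-reduce conflict.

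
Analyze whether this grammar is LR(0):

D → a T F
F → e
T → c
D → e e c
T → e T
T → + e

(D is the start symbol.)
Yes, the grammar is LR(0)

A grammar is LR(0) if no state in the canonical LR(0) collection has:
  - both a shift item (dot before a terminal) and a complete item (shift-reduce conflict), or
  - two or more complete items (reduce-reduce conflict; the accept item [D' → D .] counts as a complete item here).

Augment with D' → D and build the canonical LR(0) collection (I0 = CLOSURE({[D' → . D]}), then GOTO on every symbol after a dot until no new states appear). It has 14 states:
  I0: { [D → . a T F], [D → . e e c], [D' → . D] }  — shift
  I1: { [D' → D .] }  — accept
  I2: { [D → a . T F], [T → . + e], [T → . c], [T → . e T] }  — shift
  I3: { [D → e . e c] }  — shift
  I4: { [D → e e . c] }  — shift
  I5: { [D → e e c .] }  — reduce
  I6: { [T → + . e] }  — shift
  I7: { [D → a T . F], [F → . e] }  — shift
  I8: { [T → c .] }  — reduce
  I9: { [T → . + e], [T → . c], [T → . e T], [T → e . T] }  — shift
  I10: { [T → e T .] }  — reduce
  I11: { [D → a T F .] }  — reduce
  I12: { [F → e .] }  — reduce
  I13: { [T → + e .] }  — reduce

Every state is either a pure shift/goto state or contains exactly one complete item and nothing to shift — no conflicts. The grammar is LR(0).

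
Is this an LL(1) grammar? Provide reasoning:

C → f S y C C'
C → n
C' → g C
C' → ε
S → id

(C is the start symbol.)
No. Predict set conflict for C': { 'g' }

A grammar is LL(1) if for each non-terminal N with multiple productions, the predict sets of those productions are pairwise disjoint, where PREDICT(N → α) = (FIRST(α) \ {ε}) ∪ (FOLLOW(N) if α ⇒* ε).

Relevant sets:
  FOLLOW(C') = { $, 'g' }

For C:
  PREDICT(C → f S y C C') = { 'f' }
  PREDICT(C → n) = { 'n' }
For C':
  PREDICT(C' → g C) = { 'g' }
  PREDICT(C' → ε) = { $, 'g' }
S has a single production, so nothing to check there.

Conflict found: Predict set conflict for C': { 'g' }
The grammar is NOT LL(1).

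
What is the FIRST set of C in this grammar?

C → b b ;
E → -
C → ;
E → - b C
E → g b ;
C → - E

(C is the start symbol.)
From C → b b ;:
  - b is a terminal: add 'b' and stop
From C → ;:
  - ';' is a terminal: add ';' and stop
From C → - E:
  - '-' is a terminal: add '-' and stop

Collecting: FIRST(C) = { '-', ';', 'b' }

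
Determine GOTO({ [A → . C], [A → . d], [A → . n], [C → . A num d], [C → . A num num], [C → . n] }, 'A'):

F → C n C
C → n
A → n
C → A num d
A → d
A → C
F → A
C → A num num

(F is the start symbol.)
{ [C → A . num d], [C → A . num num] }

GOTO(I, 'A') = CLOSURE({ [A → αX.β] : [A → α.Xβ] ∈ I, X = 'A' })

Items with dot before 'A', with the dot advanced:
  [C → . A num d] → [C → A . num d]
  [C → . A num num] → [C → A . num num]
Closure adds nothing (no advanced item has the dot before a non-terminal).

GOTO = { [C → A . num d], [C → A . num num] }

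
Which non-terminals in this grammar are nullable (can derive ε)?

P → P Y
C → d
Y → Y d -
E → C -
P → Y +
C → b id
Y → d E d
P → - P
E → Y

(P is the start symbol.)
There are no ε-productions, so no non-terminal can derive ε.
No non-terminals are nullable.

Answer: None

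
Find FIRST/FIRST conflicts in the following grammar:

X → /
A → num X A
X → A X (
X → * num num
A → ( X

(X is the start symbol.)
No FIRST/FIRST conflicts.

FIRST sets of the non-terminals at (or reachable through a nullable prefix from) the front of some alternative:
  FIRST(A) = { '(', 'num' }

Productions for X:
  X → /: FIRST = { '/' }
  X → A X (: FIRST = { '(', 'num' }
  X → * num num: FIRST = { '*' }
Productions for A:
  A → num X A: FIRST = { 'num' }
  A → ( X: FIRST = { '(' }

All alternatives of each non-terminal have pairwise disjoint FIRST sets.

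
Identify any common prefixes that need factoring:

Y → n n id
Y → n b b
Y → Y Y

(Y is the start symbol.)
Yes, Y has productions with common prefix 'n'

Left-factoring is needed when two productions for the same non-terminal
share a common prefix on the right-hand side.

Productions for Y:
  Y → n n id
  Y → n b b
  Y → Y Y

Found common prefix 'n' in productions for Y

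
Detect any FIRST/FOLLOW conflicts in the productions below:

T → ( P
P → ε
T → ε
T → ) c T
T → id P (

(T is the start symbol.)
No FIRST/FOLLOW conflicts.

A FIRST/FOLLOW conflict occurs when a non-terminal N has a nullable alternative N → β (β ⇒* ε) and another alternative N → α with FIRST(α) ∩ FOLLOW(N) ≠ ∅: on such a lookahead the parser cannot decide between expanding α and letting N vanish via β.

Nullable non-terminals: P, T.
P has a nullable alternative but only one production, so nothing to check.

T: nullable alternative(s) T → ε; FOLLOW(T) = { $ }
  T → ( P: FIRST \ {ε} = { '(' } — disjoint from FOLLOW(T)
  T → ε: FIRST \ {ε} = { } — this is the only nullable alternative, skip
  T → ) c T: FIRST \ {ε} = { ')' } — disjoint from FOLLOW(T)
  T → id P (: FIRST \ {ε} = { 'id' } — disjoint from FOLLOW(T)

No FIRST/FOLLOW conflicts found.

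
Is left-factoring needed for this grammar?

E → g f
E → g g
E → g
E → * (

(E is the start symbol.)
Yes, E has productions with common prefix 'g'

Left-factoring is needed when two productions for the same non-terminal
share a common prefix on the right-hand side.

Productions for E:
  E → g f
  E → g g
  E → g
  E → * (

Found common prefix 'g' in productions for E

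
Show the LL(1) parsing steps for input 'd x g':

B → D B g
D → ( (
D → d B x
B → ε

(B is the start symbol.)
LL(1) parsing maintains a stack (initially the start symbol over $) and the input. At each step: if the stack top is a terminal, match it against the current input token; if it is a non-terminal N, replace it with the RHS of M[N, lookahead] (the unique production whose predict set contains the lookahead).

Stack is shown with the top on the left.

Stack        Input    Action
----------------------------
B $          d x g $  output B → D B g
D B g $      d x g $  output D → d B x
d B x B g $  d x g $  match 'd'
B x B g $    x g $    output B → ε
x B g $      x g $    match 'x'
B g $        g $      output B → ε
g $          g $      match 'g'
$            $        accept

The string is accepted.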